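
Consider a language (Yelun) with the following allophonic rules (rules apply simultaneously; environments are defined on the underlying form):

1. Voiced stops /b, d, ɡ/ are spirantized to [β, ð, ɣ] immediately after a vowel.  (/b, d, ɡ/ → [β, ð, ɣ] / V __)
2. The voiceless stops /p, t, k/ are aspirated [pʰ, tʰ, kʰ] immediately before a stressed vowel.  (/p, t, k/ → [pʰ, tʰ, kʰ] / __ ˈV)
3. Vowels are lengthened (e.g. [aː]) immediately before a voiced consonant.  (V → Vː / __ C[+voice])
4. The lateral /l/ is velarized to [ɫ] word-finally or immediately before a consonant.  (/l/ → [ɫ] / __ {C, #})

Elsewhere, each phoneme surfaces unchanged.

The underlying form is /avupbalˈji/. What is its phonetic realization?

/a/ (word-initial) occurs before a voiced consonant → [aː] by rule 3.
/v/ — not in any rule's target class → [v].
/u/ — between /v/ and /p/; rule 3 does not apply here → [u].
/p/ (between /u/ and /b/) fails the environment for rule 2, so it stays [p].
/b/ (between /p/ and /a/): rule 1 targets it, but not immediately after a vowel → unchanged [b].
/a/ (between /b/ and /l/) occurs before a voiced consonant → [aː] by rule 3.
Rule 4 applies to /l/ (between /a/ and /j/: word-finally or immediately before a consonant) → [ɫ].
/j/ — not in any rule's target class → [j].
/i/ (word-final) fails the environment for rule 3, so it stays [i].

[aːvupbaːɫˈji]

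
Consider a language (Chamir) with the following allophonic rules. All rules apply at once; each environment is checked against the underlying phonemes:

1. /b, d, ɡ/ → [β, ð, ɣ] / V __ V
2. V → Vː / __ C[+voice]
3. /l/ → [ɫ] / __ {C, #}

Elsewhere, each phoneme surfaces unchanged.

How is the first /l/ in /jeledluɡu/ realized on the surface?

[l]

/l/ (between /e/ and /e/) fails the environment for rule 3, so it stays [l].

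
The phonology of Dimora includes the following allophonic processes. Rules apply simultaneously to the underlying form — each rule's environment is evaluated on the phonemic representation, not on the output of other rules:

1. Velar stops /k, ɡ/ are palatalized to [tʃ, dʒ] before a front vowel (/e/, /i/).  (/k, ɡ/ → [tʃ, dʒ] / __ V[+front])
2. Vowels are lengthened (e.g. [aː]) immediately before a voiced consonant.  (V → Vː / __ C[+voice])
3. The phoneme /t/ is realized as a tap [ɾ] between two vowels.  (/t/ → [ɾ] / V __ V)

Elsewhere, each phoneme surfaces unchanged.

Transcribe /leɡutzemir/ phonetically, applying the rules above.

/l/ stays [l].
/e/ meets the environment for rule 2 (before a voiced consonant) → [eː].
/ɡ/ (between /e/ and /u/) is in the target of rule 1 but the environment (before a front vowel) is not met → [ɡ].
/u/ — between /ɡ/ and /t/; rule 2 does not apply here → [u].
/t/ — between /u/ and /z/; rule 3 does not apply here → [t].
/z/ — not in any rule's target class → [z].
Rule 2 applies to /e/ (between /z/ and /m/: before a voiced consonant) → [eː].
/m/ stays [m].
/i/ (between /m/ and /r/) occurs before a voiced consonant → [iː] by rule 2.
/r/ (word-final): no rule targets it → [r].

[leːɡutzeːmiːr]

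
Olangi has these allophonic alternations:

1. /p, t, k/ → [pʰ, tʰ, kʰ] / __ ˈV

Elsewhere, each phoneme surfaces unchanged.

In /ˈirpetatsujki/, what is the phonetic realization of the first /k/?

[k]

/k/ (between /j/ and /i/): rule 1 targets it, but not immediately before a stressed vowel → unchanged [k].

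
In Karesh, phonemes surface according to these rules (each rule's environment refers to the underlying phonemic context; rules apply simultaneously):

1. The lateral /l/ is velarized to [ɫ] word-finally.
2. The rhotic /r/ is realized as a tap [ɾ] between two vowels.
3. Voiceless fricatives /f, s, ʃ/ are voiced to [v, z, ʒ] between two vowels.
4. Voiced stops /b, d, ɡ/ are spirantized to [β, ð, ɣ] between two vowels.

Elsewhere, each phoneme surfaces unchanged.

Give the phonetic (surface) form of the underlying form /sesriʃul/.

/s/ (word-initial) fails the environment for rule 3, so it stays [s].
/e/ (between /s/ and /s/) is unaffected → [e].
/s/ (between /e/ and /r/) is in the target of rule 3 but the environment (between two vowels) is not met → [s].
/r/ (between /s/ and /i/): rule 2 targets it, but not between two vowels → unchanged [r].
/i/ — not in any rule's target class → [i].
/ʃ/ meets the environment for rule 3 (between two vowels) → [ʒ].
/u/ — not in any rule's target class → [u].
/l/ (word-final) occurs word-finally → [ɫ] by rule 1.

[sesriʒuɫ]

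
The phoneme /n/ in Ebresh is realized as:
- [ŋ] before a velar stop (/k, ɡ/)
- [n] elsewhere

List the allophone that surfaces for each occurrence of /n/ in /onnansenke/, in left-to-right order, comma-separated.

[n], [n], [n], [ŋ]

Occurrence 1 (position 2): no conditioning environment matches → elsewhere allophone [n].
Occurrence 2 (position 3): no conditioning environment matches → elsewhere allophone [n].
Occurrence 3 (position 5): no conditioning environment matches → elsewhere allophone [n].
Occurrence 4 (position 8): before a velar stop → [ŋ].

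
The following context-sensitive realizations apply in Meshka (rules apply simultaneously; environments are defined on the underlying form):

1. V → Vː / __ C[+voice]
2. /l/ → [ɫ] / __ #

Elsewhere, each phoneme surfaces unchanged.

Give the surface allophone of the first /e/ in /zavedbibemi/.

[eː]

/e/ (between /v/ and /d/): before a voiced consonant, so rule 1 applies → [eː].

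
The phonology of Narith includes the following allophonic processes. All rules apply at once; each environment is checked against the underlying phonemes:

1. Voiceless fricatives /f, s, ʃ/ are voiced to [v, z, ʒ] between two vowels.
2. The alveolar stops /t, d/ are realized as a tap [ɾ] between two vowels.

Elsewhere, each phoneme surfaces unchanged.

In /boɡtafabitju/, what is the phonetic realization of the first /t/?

/t/ (between /ɡ/ and /a/): rule 2 targets it, but not between two vowels → unchanged [t].

[t]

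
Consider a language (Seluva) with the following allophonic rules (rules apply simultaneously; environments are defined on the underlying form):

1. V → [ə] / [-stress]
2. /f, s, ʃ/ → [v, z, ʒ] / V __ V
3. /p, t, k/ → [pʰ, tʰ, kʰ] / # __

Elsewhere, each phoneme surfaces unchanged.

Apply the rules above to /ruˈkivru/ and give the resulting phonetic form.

/r/ (word-initial): no rule targets it → [r].
/u/ — between /r/ and /k/, in an unstressed syllable — surfaces as [ə] (rule 1).
/k/ (between /u/ and /i/) is in the target of rule 3 but the environment (word-initially) is not met → [k].
/i/ (between /k/ and /v/): rule 1 targets it, but not in an unstressed syllable → unchanged [i].
/v/ (between /i/ and /r/) is unaffected → [v].
/r/ (between /v/ and /u/) is unaffected → [r].
Rule 1 applies to /u/ (word-final: in an unstressed syllable) → [ə].

[rəˈkivrə]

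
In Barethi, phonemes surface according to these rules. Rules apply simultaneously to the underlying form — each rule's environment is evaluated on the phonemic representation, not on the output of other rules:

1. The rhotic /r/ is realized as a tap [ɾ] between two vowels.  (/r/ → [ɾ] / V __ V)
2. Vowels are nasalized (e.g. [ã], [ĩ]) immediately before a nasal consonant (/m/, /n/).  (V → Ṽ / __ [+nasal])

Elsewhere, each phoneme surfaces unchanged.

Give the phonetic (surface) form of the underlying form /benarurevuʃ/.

[bẽnaɾuɾevuʃ]

/b/ (word-initial): no rule targets it → [b].
/e/ — between /b/ and /n/, before a nasal consonant — surfaces as [ẽ] (rule 2).
/n/ — not in any rule's target class → [n].
/a/ (between /n/ and /r/) is in the target of rule 2 but the environment (before a nasal consonant) is not met → [a].
/r/ (between /a/ and /u/): between two vowels, so rule 1 applies → [ɾ].
/u/ — between /r/ and /r/; rule 2 does not apply here → [u].
Rule 1 applies to /r/ (between /u/ and /e/: between two vowels) → [ɾ].
/e/ (between /r/ and /v/): rule 2 targets it, but not before a nasal consonant → unchanged [e].
/v/ stays [v].
/u/ (between /v/ and /ʃ/): rule 2 targets it, but not before a nasal consonant → unchanged [u].
/ʃ/ — not in any rule's target class → [ʃ].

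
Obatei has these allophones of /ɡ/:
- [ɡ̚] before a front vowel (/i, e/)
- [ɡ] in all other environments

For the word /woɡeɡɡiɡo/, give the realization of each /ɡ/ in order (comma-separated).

[ɡ̚], [ɡ], [ɡ̚], [ɡ]

Occurrence 1 (position 3): before a front vowel (/i, e/) → [ɡ̚].
Occurrence 2 (position 5): no conditioning environment matches → elsewhere allophone [ɡ].
Occurrence 3 (position 6): before a front vowel (/i, e/) → [ɡ̚].
Occurrence 4 (position 8): no conditioning environment matches → elsewhere allophone [ɡ].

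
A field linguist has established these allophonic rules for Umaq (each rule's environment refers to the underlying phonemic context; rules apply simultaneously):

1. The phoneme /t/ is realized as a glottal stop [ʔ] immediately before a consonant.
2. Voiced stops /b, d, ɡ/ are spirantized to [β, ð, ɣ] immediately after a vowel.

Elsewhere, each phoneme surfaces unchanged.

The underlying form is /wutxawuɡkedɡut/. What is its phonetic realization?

/w/ (word-initial) is unaffected → [w].
/u/ (between /w/ and /t/) is unaffected → [u].
Rule 1 applies to /t/ (between /u/ and /x/: immediately before a consonant) → [ʔ].
/x/ stays [x].
/a/ (between /x/ and /w/) is unaffected → [a].
/w/ stays [w].
/u/ (between /w/ and /ɡ/): no rule targets it → [u].
Rule 2 applies to /ɡ/ (between /u/ and /k/: immediately after a vowel) → [ɣ].
/k/ (between /ɡ/ and /e/): no rule targets it → [k].
/e/ stays [e].
Rule 2 applies to /d/ (between /e/ and /ɡ/: immediately after a vowel) → [ð].
/ɡ/ (between /d/ and /u/): rule 2 targets it, but not immediately after a vowel → unchanged [ɡ].
/u/ stays [u].
/t/ (word-final): rule 1 targets it, but not immediately before a consonant → unchanged [t].

[wuʔxawuɣkeðɡut]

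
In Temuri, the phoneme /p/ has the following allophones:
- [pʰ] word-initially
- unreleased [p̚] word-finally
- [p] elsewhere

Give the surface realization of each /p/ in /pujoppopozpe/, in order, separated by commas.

Occurrence 1 (position 1): word-initially → [pʰ].
Occurrence 2 (position 5): no conditioning environment matches → elsewhere allophone [p].
Occurrence 3 (position 6): no conditioning environment matches → elsewhere allophone [p].
Occurrence 4 (position 8): no conditioning environment matches → elsewhere allophone [p].
Occurrence 5 (position 11): no conditioning environment matches → elsewhere allophone [p].

[pʰ], [p], [p], [p], [p]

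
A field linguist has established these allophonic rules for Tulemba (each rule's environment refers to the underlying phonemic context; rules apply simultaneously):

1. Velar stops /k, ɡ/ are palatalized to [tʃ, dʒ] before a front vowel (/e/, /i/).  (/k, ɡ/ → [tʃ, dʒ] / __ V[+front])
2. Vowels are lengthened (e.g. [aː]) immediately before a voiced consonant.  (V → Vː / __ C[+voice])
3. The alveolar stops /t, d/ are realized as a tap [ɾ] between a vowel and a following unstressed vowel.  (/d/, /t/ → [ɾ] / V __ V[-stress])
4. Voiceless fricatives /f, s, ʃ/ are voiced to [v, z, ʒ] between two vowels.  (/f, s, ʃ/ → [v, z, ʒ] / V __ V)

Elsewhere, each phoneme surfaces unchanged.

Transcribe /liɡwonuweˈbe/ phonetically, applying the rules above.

[liːɡwoːnuːweːˈbe]

/l/ stays [l].
/i/ (between /l/ and /ɡ/) occurs before a voiced consonant → [iː] by rule 2.
/ɡ/ — between /i/ and /w/; rule 1 does not apply here → [ɡ].
/w/ (between /ɡ/ and /o/): no rule targets it → [w].
/o/ (between /w/ and /n/): before a voiced consonant, so rule 2 applies → [oː].
/n/ stays [n].
Rule 2 applies to /u/ (between /n/ and /w/: before a voiced consonant) → [uː].
/w/ stays [w].
/e/ (between /w/ and /b/): before a voiced consonant, so rule 2 applies → [eː].
/b/ — not in any rule's target class → [b].
/e/ — word-final; rule 2 does not apply here → [e].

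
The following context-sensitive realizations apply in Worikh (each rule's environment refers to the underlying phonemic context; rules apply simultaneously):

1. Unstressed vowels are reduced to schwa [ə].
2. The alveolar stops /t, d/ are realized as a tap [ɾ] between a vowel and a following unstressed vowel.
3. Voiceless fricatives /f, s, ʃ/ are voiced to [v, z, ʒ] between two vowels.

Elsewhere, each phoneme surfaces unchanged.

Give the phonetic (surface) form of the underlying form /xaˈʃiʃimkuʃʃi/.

[xəˈʒiʒəmkəʃʃə]

/a/ (between /x/ and /ʃ/): in an unstressed syllable, so rule 1 applies → [ə].
/ʃ/ (between /a/ and /i/): between two vowels, so rule 3 applies → [ʒ].
/i/ — between /ʃ/ and /ʃ/; rule 1 does not apply here → [i].
/ʃ/ (between /i/ and /i/): between two vowels, so rule 3 applies → [ʒ].
Rule 1 applies to /i/ (between /ʃ/ and /m/: in an unstressed syllable) → [ə].
/u/ (between /k/ and /ʃ/): in an unstressed syllable, so rule 1 applies → [ə].
/ʃ/ (between /u/ and /ʃ/): rule 3 targets it, but not between two vowels → unchanged [ʃ].
/ʃ/ (between /ʃ/ and /i/) fails the environment for rule 3, so it stays [ʃ].
/i/ meets the environment for rule 1 (in an unstressed syllable) → [ə].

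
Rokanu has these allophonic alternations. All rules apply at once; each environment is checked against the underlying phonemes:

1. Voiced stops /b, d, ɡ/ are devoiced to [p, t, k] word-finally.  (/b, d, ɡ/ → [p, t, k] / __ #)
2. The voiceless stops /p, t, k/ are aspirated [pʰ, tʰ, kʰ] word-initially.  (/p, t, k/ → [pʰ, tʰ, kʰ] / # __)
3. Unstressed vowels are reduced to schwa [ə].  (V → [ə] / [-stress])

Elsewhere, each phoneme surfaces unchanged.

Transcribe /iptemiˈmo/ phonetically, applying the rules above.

[əptəməˈmo]

/i/ (word-initial): in an unstressed syllable, so rule 3 applies → [ə].
/p/ (between /i/ and /t/) fails the environment for rule 2, so it stays [p].
/t/ — between /p/ and /e/; rule 2 does not apply here → [t].
/e/ meets the environment for rule 3 (in an unstressed syllable) → [ə].
/i/ — between /m/ and /m/, in an unstressed syllable — surfaces as [ə] (rule 3).
/o/ (word-final) fails the environment for rule 3, so it stays [o].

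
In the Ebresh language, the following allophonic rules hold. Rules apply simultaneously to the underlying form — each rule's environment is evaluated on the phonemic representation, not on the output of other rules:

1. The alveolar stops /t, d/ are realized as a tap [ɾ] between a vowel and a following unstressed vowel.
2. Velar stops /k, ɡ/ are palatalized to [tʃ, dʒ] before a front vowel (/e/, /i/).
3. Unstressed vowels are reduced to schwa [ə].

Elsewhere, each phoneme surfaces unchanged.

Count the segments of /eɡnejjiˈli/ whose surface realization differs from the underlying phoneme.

3

Segments that undergo a rule: /e/ → [ə] (rule 3); /e/ → [ə] (rule 3); /i/ → [ə] (rule 3).
All other segments surface unchanged.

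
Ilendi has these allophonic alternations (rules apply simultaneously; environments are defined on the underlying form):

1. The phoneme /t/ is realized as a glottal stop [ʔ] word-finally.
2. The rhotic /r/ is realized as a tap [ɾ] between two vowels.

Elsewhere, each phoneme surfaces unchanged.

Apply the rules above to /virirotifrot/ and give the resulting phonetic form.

[viɾiɾotifroʔ]

/v/ (word-initial) is unaffected → [v].
/i/ stays [i].
/r/ (between /i/ and /i/): between two vowels, so rule 2 applies → [ɾ].
/i/ (between /r/ and /r/): no rule targets it → [i].
/r/ (between /i/ and /o/): between two vowels, so rule 2 applies → [ɾ].
/o/ (between /r/ and /t/): no rule targets it → [o].
/t/ (between /o/ and /i/) fails the environment for rule 1, so it stays [t].
/i/ — not in any rule's target class → [i].
/f/ — not in any rule's target class → [f].
/r/ (between /f/ and /o/) is in the target of rule 2 but the environment (between two vowels) is not met → [r].
/o/ (between /r/ and /t/) is unaffected → [o].
Rule 1 applies to /t/ (word-final: word-finally) → [ʔ].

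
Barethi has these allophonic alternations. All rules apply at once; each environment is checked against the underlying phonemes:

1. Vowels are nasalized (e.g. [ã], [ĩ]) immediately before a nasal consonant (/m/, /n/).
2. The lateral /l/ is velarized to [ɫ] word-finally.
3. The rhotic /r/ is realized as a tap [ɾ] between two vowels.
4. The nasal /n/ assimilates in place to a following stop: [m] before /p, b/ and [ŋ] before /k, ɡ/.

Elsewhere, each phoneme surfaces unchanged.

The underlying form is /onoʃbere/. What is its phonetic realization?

[õnoʃbeɾe]

Rule 1 applies to /o/ (word-initial: before a nasal consonant) → [õ].
/n/ (between /o/ and /o/) is in the target of rule 4 but the environment (before a labial or velar stop) is not met → [n].
/o/ (between /n/ and /ʃ/) is in the target of rule 1 but the environment (before a nasal consonant) is not met → [o].
/e/ (between /b/ and /r/) is in the target of rule 1 but the environment (before a nasal consonant) is not met → [e].
/r/ — between /e/ and /e/, between two vowels — surfaces as [ɾ] (rule 3).
/e/ — word-final; rule 1 does not apply here → [e].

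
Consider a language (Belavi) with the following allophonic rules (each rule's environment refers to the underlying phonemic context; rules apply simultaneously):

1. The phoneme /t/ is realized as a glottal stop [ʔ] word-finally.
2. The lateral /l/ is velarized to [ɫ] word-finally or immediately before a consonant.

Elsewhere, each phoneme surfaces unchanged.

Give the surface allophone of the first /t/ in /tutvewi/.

[t]

/t/ — word-initial; rule 1 does not apply here → [t].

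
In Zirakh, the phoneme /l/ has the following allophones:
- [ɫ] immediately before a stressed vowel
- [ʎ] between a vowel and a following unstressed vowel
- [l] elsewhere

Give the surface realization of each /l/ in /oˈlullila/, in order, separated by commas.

[ɫ], [l], [l], [ʎ]

Occurrence 1 (position 2): immediately before a stressed vowel → [ɫ].
Occurrence 2 (position 4): no conditioning environment matches → elsewhere allophone [l].
Occurrence 3 (position 5): no conditioning environment matches → elsewhere allophone [l].
Occurrence 4 (position 7): between a vowel and a following unstressed vowel → [ʎ].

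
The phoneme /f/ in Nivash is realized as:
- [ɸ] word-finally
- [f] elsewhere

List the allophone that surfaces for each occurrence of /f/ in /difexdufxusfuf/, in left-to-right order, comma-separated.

Occurrence 1 (position 3): no conditioning environment matches → elsewhere allophone [f].
Occurrence 2 (position 8): no conditioning environment matches → elsewhere allophone [f].
Occurrence 3 (position 12): no conditioning environment matches → elsewhere allophone [f].
Occurrence 4 (position 14): word-finally → [ɸ].

[f], [f], [f], [ɸ]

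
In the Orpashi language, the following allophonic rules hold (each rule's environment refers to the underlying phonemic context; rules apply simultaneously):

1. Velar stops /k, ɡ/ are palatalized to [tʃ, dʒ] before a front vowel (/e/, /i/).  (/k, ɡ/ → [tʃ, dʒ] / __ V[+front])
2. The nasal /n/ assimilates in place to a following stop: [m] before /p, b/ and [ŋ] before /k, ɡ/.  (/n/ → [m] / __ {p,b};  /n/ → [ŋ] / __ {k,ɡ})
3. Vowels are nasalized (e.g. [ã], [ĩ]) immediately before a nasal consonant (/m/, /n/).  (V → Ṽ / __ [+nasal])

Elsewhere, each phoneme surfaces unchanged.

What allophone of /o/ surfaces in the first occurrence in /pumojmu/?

[o]

/o/ (between /m/ and /j/): rule 3 targets it, but not before a nasal consonant → unchanged [o].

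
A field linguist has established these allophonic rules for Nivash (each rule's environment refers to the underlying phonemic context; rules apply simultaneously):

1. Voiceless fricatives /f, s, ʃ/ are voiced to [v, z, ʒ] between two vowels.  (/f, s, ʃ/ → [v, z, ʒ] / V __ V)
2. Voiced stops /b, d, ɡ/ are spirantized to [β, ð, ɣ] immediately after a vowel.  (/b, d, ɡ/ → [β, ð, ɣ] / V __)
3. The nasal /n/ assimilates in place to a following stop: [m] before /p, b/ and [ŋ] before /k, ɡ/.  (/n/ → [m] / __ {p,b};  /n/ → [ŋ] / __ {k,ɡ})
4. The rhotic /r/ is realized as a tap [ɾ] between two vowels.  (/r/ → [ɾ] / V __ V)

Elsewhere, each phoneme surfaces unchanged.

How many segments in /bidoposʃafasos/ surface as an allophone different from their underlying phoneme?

Segments that undergo a rule: /d/ → [ð] (rule 2); /f/ → [v] (rule 1); /s/ → [z] (rule 1).
All other segments surface unchanged.

3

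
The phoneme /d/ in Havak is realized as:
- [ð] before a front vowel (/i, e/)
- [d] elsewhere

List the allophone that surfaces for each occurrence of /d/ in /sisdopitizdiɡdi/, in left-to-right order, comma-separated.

Occurrence 1 (position 4): no conditioning environment matches → elsewhere allophone [d].
Occurrence 2 (position 11): before a front vowel (/i, e/) → [ð].
Occurrence 3 (position 14): before a front vowel (/i, e/) → [ð].

[d], [ð], [ð]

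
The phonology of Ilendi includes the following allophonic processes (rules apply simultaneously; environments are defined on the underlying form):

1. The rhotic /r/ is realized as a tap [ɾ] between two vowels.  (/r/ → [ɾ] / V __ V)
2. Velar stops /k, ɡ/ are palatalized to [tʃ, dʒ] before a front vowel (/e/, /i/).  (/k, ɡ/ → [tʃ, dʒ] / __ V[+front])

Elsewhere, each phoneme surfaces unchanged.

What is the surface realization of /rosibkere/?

/r/ — word-initial; rule 1 does not apply here → [r].
/o/ (between /r/ and /s/): no rule targets it → [o].
/s/ (between /o/ and /i/) is unaffected → [s].
/i/ (between /s/ and /b/): no rule targets it → [i].
/b/ (between /i/ and /k/) is unaffected → [b].
/k/ (between /b/ and /e/): before a front vowel, so rule 2 applies → [tʃ].
/e/ stays [e].
/r/ meets the environment for rule 1 (between two vowels) → [ɾ].
/e/ — not in any rule's target class → [e].

[rosibtʃeɾe]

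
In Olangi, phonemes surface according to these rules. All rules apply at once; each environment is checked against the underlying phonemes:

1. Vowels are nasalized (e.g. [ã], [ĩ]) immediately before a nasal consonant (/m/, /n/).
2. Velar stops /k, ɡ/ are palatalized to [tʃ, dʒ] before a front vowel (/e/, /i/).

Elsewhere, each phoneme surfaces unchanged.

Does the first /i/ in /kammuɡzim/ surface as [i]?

No

Rule 1 applies to /i/ (between /z/ and /m/: before a nasal consonant) → [ĩ].
The actual realization is [ĩ], not [i].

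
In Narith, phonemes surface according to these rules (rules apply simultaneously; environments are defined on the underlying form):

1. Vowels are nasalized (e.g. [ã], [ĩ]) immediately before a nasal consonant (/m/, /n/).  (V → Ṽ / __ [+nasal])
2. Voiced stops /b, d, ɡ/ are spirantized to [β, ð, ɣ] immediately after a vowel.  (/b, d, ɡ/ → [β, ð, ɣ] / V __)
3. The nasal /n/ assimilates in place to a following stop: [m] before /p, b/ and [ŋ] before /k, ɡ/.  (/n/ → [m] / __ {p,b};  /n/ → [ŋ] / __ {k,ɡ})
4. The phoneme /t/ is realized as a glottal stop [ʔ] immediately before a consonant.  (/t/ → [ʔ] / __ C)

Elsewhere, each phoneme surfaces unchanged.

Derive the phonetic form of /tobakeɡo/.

[toβakeɣo]

/t/ (word-initial) is in the target of rule 4 but the environment (immediately before a consonant) is not met → [t].
/o/ (between /t/ and /b/) is in the target of rule 1 but the environment (before a nasal consonant) is not met → [o].
/b/ meets the environment for rule 2 (immediately after a vowel) → [β].
/a/ — between /b/ and /k/; rule 1 does not apply here → [a].
/k/ — not in any rule's target class → [k].
/e/ (between /k/ and /ɡ/): rule 1 targets it, but not before a nasal consonant → unchanged [e].
Rule 2 applies to /ɡ/ (between /e/ and /o/: immediately after a vowel) → [ɣ].
/o/ (word-final) fails the environment for rule 1, so it stays [o].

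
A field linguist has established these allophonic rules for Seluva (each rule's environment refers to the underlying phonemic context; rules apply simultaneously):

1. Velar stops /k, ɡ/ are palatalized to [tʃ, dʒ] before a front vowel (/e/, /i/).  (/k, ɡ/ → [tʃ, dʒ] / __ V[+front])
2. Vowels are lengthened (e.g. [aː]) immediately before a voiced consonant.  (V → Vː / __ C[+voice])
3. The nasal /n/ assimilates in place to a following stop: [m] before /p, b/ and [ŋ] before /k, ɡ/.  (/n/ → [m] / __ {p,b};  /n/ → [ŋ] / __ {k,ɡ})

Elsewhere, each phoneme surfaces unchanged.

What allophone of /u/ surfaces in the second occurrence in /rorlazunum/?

[uː]

/u/ (between /n/ and /m/): before a voiced consonant, so rule 2 applies → [uː].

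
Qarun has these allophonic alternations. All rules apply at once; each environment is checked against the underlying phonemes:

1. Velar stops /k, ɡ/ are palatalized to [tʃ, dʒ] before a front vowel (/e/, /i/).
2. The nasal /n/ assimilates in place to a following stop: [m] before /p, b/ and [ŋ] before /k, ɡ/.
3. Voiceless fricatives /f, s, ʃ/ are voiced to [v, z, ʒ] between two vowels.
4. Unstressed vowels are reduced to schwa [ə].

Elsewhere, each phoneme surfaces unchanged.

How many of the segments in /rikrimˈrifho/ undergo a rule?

3

Segments that undergo a rule: /i/ → [ə] (rule 4); /i/ → [ə] (rule 4); /o/ → [ə] (rule 4).
All other segments surface unchanged.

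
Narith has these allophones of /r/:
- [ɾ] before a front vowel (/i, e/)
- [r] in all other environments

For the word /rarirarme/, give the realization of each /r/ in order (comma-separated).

[r], [ɾ], [r], [r]

Occurrence 1 (position 1): no conditioning environment matches → elsewhere allophone [r].
Occurrence 2 (position 3): before a front vowel (/i, e/) → [ɾ].
Occurrence 3 (position 5): no conditioning environment matches → elsewhere allophone [r].
Occurrence 4 (position 7): no conditioning environment matches → elsewhere allophone [r].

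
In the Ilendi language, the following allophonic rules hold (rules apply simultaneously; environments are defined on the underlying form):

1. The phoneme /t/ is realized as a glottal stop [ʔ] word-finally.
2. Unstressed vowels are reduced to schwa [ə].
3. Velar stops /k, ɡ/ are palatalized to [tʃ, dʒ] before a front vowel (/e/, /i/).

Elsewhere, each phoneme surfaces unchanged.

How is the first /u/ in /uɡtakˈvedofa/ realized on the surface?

/u/ (word-initial): in an unstressed syllable, so rule 2 applies → [ə].

[ə]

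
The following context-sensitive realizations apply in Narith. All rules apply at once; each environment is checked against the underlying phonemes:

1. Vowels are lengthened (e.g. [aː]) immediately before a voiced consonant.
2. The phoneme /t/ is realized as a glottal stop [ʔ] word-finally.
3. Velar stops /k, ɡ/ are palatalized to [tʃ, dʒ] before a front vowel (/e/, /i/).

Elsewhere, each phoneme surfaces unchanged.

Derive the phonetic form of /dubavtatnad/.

/d/ (word-initial): no rule targets it → [d].
Rule 1 applies to /u/ (between /d/ and /b/: before a voiced consonant) → [uː].
/b/ stays [b].
/a/ meets the environment for rule 1 (before a voiced consonant) → [aː].
/v/ (between /a/ and /t/) is unaffected → [v].
/t/ (between /v/ and /a/): rule 2 targets it, but not word-finally → unchanged [t].
/a/ (between /t/ and /t/) is in the target of rule 1 but the environment (before a voiced consonant) is not met → [a].
/t/ (between /a/ and /n/) fails the environment for rule 2, so it stays [t].
/n/ — not in any rule's target class → [n].
/a/ (between /n/ and /d/): before a voiced consonant, so rule 1 applies → [aː].
/d/ — not in any rule's target class → [d].

[duːbaːvtatnaːd]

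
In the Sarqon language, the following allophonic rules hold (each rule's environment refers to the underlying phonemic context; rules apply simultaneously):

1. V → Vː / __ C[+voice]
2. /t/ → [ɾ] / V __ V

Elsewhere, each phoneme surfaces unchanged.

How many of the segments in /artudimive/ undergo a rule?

4

Segments that undergo a rule: /a/ → [aː] (rule 1); /u/ → [uː] (rule 1); /i/ → [iː] (rule 1); /i/ → [iː] (rule 1).
All other segments surface unchanged.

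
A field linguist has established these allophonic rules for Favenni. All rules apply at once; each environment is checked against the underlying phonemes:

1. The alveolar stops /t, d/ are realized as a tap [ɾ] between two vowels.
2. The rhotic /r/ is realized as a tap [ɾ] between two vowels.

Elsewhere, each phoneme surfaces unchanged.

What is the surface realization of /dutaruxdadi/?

[duɾaɾuxdaɾi]

/d/ (word-initial) fails the environment for rule 1, so it stays [d].
/u/ — not in any rule's target class → [u].
/t/ — between /u/ and /a/, between two vowels — surfaces as [ɾ] (rule 1).
/a/ (between /t/ and /r/) is unaffected → [a].
/r/ (between /a/ and /u/): between two vowels, so rule 2 applies → [ɾ].
/u/ (between /r/ and /x/) is unaffected → [u].
/x/ stays [x].
/d/ (between /x/ and /a/) is in the target of rule 1 but the environment (between two vowels) is not met → [d].
/a/ — not in any rule's target class → [a].
/d/ — between /a/ and /i/, between two vowels — surfaces as [ɾ] (rule 1).
/i/ (word-final): no rule targets it → [i].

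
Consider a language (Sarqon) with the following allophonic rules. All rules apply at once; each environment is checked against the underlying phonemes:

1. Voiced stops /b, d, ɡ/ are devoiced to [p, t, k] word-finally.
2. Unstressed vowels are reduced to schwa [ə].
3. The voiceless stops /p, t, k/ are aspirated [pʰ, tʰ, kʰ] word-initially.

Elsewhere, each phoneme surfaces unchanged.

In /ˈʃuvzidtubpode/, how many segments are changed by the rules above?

4

Segments that undergo a rule: /i/ → [ə] (rule 2); /u/ → [ə] (rule 2); /o/ → [ə] (rule 2); /e/ → [ə] (rule 2).
All other segments surface unchanged.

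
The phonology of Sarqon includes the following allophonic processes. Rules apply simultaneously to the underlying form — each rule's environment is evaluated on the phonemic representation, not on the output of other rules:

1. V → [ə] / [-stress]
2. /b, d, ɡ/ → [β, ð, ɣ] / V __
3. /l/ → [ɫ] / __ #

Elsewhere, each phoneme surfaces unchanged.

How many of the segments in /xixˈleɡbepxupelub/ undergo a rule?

7

Segments that undergo a rule: /i/ → [ə] (rule 1); /ɡ/ → [ɣ] (rule 2); /e/ → [ə] (rule 1); /u/ → [ə] (rule 1); /e/ → [ə] (rule 1); /u/ → [ə] (rule 1); /b/ → [β] (rule 2).
All other segments surface unchanged.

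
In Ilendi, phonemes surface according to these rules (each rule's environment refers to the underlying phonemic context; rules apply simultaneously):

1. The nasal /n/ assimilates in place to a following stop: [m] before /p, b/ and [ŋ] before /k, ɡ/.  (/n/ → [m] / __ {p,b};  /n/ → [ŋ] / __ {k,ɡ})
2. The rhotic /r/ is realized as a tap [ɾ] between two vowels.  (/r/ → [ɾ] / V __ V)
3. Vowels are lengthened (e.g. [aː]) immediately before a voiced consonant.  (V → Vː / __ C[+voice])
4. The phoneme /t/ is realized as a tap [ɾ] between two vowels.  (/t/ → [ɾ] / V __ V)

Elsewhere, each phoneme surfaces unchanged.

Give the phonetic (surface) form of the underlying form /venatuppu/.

[veːnaɾuppu]

/v/ — not in any rule's target class → [v].
Rule 3 applies to /e/ (between /v/ and /n/: before a voiced consonant) → [eː].
/n/ (between /e/ and /a/) fails the environment for rule 1, so it stays [n].
/a/ — between /n/ and /t/; rule 3 does not apply here → [a].
/t/ (between /a/ and /u/): between two vowels, so rule 4 applies → [ɾ].
/u/ (between /t/ and /p/) is in the target of rule 3 but the environment (before a voiced consonant) is not met → [u].
/p/ — not in any rule's target class → [p].
/p/ (between /p/ and /u/) is unaffected → [p].
/u/ (word-final) is in the target of rule 3 but the environment (before a voiced consonant) is not met → [u].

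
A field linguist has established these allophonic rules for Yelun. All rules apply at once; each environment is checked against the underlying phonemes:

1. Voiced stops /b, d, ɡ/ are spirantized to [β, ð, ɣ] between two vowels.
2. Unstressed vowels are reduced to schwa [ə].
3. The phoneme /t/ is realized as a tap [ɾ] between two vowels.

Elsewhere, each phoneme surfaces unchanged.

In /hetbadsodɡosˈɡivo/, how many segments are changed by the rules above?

5

Segments that undergo a rule: /e/ → [ə] (rule 2); /a/ → [ə] (rule 2); /o/ → [ə] (rule 2); /o/ → [ə] (rule 2); /o/ → [ə] (rule 2).
All other segments surface unchanged.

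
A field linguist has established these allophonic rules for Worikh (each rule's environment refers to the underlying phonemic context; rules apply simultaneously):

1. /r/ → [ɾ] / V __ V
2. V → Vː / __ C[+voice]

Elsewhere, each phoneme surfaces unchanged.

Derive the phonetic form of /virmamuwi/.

[viːrmaːmuːwi]

/v/ — not in any rule's target class → [v].
/i/ (between /v/ and /r/) occurs before a voiced consonant → [iː] by rule 2.
/r/ (between /i/ and /m/): rule 1 targets it, but not between two vowels → unchanged [r].
/m/ stays [m].
Rule 2 applies to /a/ (between /m/ and /m/: before a voiced consonant) → [aː].
/m/ (between /a/ and /u/): no rule targets it → [m].
Rule 2 applies to /u/ (between /m/ and /w/: before a voiced consonant) → [uː].
/w/ (between /u/ and /i/): no rule targets it → [w].
/i/ (word-final) fails the environment for rule 2, so it stays [i].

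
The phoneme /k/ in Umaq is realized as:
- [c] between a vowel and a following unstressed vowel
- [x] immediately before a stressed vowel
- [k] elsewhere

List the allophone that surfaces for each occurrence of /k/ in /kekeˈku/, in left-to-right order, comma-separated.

Occurrence 1 (position 1): no conditioning environment matches → elsewhere allophone [k].
Occurrence 2 (position 3): between a vowel and a following unstressed vowel → [c].
Occurrence 3 (position 5): immediately before a stressed vowel → [x].

[k], [c], [x]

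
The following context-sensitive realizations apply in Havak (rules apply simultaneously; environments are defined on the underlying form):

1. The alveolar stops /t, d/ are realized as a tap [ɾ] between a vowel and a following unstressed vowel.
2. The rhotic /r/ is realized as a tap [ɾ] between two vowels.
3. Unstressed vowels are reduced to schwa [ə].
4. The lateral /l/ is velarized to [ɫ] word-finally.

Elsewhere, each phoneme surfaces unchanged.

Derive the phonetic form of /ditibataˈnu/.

[dəɾəbəɾəˈnu]

/d/ (word-initial): rule 1 targets it, but not between a vowel and a following unstressed vowel → unchanged [d].
/i/ (between /d/ and /t/) occurs in an unstressed syllable → [ə] by rule 3.
/t/ (between /i/ and /i/) occurs between a vowel and a following unstressed vowel → [ɾ] by rule 1.
/i/ (between /t/ and /b/): in an unstressed syllable, so rule 3 applies → [ə].
/b/ (between /i/ and /a/): no rule targets it → [b].
/a/ (between /b/ and /t/): in an unstressed syllable, so rule 3 applies → [ə].
/t/ meets the environment for rule 1 (between a vowel and a following unstressed vowel) → [ɾ].
/a/ — between /t/ and /n/, in an unstressed syllable — surfaces as [ə] (rule 3).
/n/ stays [n].
/u/ (word-final) fails the environment for rule 3, so it stays [u].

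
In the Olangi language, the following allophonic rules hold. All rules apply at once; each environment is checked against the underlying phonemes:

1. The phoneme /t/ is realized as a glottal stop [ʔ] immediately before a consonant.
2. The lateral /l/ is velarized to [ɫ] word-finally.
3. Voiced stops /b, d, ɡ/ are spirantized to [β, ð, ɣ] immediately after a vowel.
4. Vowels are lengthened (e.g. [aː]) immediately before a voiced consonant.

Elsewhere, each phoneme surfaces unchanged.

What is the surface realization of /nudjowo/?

[nuːðjoːwo]

/u/ — between /n/ and /d/, before a voiced consonant — surfaces as [uː] (rule 4).
/d/ meets the environment for rule 3 (immediately after a vowel) → [ð].
/o/ — between /j/ and /w/, before a voiced consonant — surfaces as [oː] (rule 4).
/o/ (word-final) fails the environment for rule 4, so it stays [o].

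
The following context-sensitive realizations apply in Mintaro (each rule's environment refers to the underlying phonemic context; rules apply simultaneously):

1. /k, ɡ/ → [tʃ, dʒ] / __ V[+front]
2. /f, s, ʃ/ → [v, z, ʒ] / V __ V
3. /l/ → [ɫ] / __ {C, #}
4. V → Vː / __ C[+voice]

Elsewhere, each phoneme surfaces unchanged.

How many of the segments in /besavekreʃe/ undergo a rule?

3

Segments that undergo a rule: /s/ → [z] (rule 2); /a/ → [aː] (rule 4); /ʃ/ → [ʒ] (rule 2).
All other segments surface unchanged.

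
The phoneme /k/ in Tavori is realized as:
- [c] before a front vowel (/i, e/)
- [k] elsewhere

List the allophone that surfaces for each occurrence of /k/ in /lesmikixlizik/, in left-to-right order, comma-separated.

Occurrence 1 (position 6): before a front vowel → [c].
Occurrence 2 (position 13): no conditioning environment matches → elsewhere allophone [k].

[c], [k]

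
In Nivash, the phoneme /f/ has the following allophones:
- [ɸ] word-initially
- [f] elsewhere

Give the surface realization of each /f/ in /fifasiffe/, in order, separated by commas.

Occurrence 1 (position 1): word-initially → [ɸ].
Occurrence 2 (position 3): no conditioning environment matches → elsewhere allophone [f].
Occurrence 3 (position 7): no conditioning environment matches → elsewhere allophone [f].
Occurrence 4 (position 8): no conditioning environment matches → elsewhere allophone [f].

[ɸ], [f], [f], [f]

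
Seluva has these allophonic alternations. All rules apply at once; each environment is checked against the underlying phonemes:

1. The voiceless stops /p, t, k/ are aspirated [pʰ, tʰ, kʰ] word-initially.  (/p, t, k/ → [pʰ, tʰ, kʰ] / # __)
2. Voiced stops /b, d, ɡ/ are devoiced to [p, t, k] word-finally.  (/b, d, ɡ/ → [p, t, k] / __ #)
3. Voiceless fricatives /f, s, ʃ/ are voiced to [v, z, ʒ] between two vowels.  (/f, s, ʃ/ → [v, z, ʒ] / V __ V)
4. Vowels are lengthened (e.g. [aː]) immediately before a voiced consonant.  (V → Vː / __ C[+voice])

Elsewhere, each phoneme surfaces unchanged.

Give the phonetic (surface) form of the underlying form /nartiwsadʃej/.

[naːrtiːwsaːdʃeːj]

/n/ (word-initial): no rule targets it → [n].
/a/ meets the environment for rule 4 (before a voiced consonant) → [aː].
/r/ (between /a/ and /t/): no rule targets it → [r].
/t/ — between /r/ and /i/; rule 1 does not apply here → [t].
Rule 4 applies to /i/ (between /t/ and /w/: before a voiced consonant) → [iː].
/w/ (between /i/ and /s/) is unaffected → [w].
/s/ (between /w/ and /a/): rule 3 targets it, but not between two vowels → unchanged [s].
Rule 4 applies to /a/ (between /s/ and /d/: before a voiced consonant) → [aː].
/d/ — between /a/ and /ʃ/; rule 2 does not apply here → [d].
/ʃ/ (between /d/ and /e/) fails the environment for rule 3, so it stays [ʃ].
/e/ (between /ʃ/ and /j/): before a voiced consonant, so rule 4 applies → [eː].
/j/ (word-final) is unaffected → [j].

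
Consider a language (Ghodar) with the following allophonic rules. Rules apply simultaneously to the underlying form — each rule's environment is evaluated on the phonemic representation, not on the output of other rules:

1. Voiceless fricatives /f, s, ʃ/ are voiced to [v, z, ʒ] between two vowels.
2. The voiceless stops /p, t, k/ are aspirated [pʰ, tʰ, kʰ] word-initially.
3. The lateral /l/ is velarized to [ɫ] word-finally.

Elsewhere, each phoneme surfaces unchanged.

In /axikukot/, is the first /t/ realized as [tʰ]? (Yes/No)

/t/ — word-final; rule 2 does not apply here → [t].
The actual realization is [t], not [tʰ].

No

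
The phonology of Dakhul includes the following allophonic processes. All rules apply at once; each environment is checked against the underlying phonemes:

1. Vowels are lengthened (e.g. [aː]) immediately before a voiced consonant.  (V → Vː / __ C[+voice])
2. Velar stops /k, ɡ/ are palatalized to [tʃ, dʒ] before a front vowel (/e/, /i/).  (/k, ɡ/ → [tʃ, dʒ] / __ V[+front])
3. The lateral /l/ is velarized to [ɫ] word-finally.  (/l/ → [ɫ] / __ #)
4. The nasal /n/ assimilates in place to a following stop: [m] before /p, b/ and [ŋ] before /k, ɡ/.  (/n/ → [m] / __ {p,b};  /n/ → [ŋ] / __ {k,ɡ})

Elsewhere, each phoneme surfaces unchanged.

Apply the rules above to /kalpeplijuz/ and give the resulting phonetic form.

/k/ (word-initial): rule 2 targets it, but not before a front vowel → unchanged [k].
Rule 1 applies to /a/ (between /k/ and /l/: before a voiced consonant) → [aː].
/l/ — between /a/ and /p/; rule 3 does not apply here → [l].
/p/ (between /l/ and /e/) is unaffected → [p].
/e/ (between /p/ and /p/) is in the target of rule 1 but the environment (before a voiced consonant) is not met → [e].
/p/ — not in any rule's target class → [p].
/l/ (between /p/ and /i/) fails the environment for rule 3, so it stays [l].
/i/ (between /l/ and /j/): before a voiced consonant, so rule 1 applies → [iː].
/j/ (between /i/ and /u/) is unaffected → [j].
/u/ meets the environment for rule 1 (before a voiced consonant) → [uː].
/z/ (word-final) is unaffected → [z].

[kaːlpepliːjuːz]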